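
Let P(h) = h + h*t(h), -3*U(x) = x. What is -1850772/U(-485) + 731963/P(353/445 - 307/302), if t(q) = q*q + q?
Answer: -864139005284321869949324/217271965904208915 ≈ -3.9772e+6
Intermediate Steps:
t(q) = q + q² (t(q) = q² + q = q + q²)
U(x) = -x/3
P(h) = h + h²*(1 + h) (P(h) = h + h*(h*(1 + h)) = h + h²*(1 + h))
-1850772/U(-485) + 731963/P(353/445 - 307/302) = -1850772/((-⅓*(-485))) + 731963/(((353/445 - 307/302)*(1 + (353/445 - 307/302)*(1 + (353/445 - 307/302))))) = -1850772/485/3 + 731963/(((353*(1/445) - 307*1/302)*(1 + (353*(1/445) - 307*1/302)*(1 + (353*(1/445) - 307*1/302))))) = -1850772*3/485 + 731963/(((353/445 - 307/302)*(1 + (353/445 - 307/302)*(1 + (353/445 - 307/302))))) = -5552316/485 + 731963/((-30009*(1 - 30009*(1 - 30009/134390)/134390)/134390)) = -5552316/485 + 731963/((-30009*(1 - 30009/134390*104381/134390)/134390)) = -5552316/485 + 731963/((-30009*(1 - 3132369429/18060672100)/134390)) = -5552316/485 + 731963/((-30009/134390*14928302671/18060672100)) = -5552316/485 + 731963/(-447983434854039/2427173723519000) = -5552316/485 + 731963*(-2427173723519000/447983434854039) = -5552316/485 - 1776601360188137797000/447983434854039 = -864139005284321869949324/217271965904208915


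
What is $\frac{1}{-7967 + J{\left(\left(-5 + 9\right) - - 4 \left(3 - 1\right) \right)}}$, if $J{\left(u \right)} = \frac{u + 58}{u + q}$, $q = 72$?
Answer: $- \frac{6}{47797} \approx -0.00012553$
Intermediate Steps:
$J{\left(u \right)} = \frac{58 + u}{72 + u}$ ($J{\left(u \right)} = \frac{u + 58}{u + 72} = \frac{58 + u}{72 + u}$)
$\frac{1}{-7967 + J{\left(\left(-5 + 9\right) - - 4 \left(3 - 1\right) \right)}} = \frac{1}{-7967 + \frac{58 - \left(-4 - 4 \left(3 - 1\right)\right)}{72 - \left(-4 - 4 \left(3 - 1\right)\right)}} = \frac{1}{-7967 + \frac{58 - \left(-4 - 8\right)}{72 - \left(-4 - 8\right)}} = \frac{1}{-7967 + \frac{58 + \left(4 - -8\right)}{72 + \left(4 - -8\right)}} = \frac{1}{-7967 + \frac{58 + \left(4 + 8\right)}{72 + \left(4 + 8\right)}} = \frac{1}{-7967 + \frac{58 + 12}{72 + 12}} = \frac{1}{-7967 + \frac{1}{84} \cdot 70} = \frac{1}{-7967 + \frac{5}{6}} = \frac{1}{- \frac{47797}{6}} = - \frac{6}{47797}$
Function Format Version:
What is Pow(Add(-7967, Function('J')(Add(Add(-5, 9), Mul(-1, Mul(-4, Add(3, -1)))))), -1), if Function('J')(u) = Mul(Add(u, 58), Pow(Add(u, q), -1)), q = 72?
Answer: Rational(-6, 47797) ≈ -0.00012553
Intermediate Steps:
Function('J')(u) = Mul(Pow(Add(72, u), -1), Add(58, u)) (Function('J')(u) = Mul(Add(u, 58), Pow(Add(u, 72), -1)) = Mul(Add(58, u), Pow(Add(72, u), -1)) = Mul(Pow(Add(72, u), -1), Add(58, u)))
Pow(Add(-7967, Function('J')(Add(Add(-5, 9), Mul(-1, Mul(-4, Add(3, -1)))))), -1) = Pow(Add(-7967, Mul(Pow(Add(72, Add(Add(-5, 9), Mul(-1, Mul(-4, Add(3, -1))))), -1), Add(58, Add(Add(-5, 9), Mul(-1, Mul(-4, Add(3, -1))))))), -1) = Pow(Add(-7967, Mul(Pow(Add(72, Add(4, Mul(-1, Mul(-4, 2)))), -1), Add(58, Add(4, Mul(-1, Mul(-4, 2)))))), -1) = Pow(Add(-7967, Mul(Pow(Add(72, Add(4, Mul(-1, -8))), -1), Add(58, Add(4, Mul(-1, -8))))), -1) = Pow(Add(-7967, Mul(Pow(Add(72, Add(4, 8)), -1), Add(58, Add(4, 8)))), -1) = Pow(Add(-7967, Mul(Pow(Add(72, 12), -1), Add(58, 12))), -1) = Pow(Add(-7967, Mul(Pow(84, -1), 70)), -1) = Pow(Add(-7967, Mul(Rational(1, 84), 70)), -1) = Pow(Add(-7967, Rational(5, 6)), -1) = Pow(Rational(-47797, 6), -1) = Rational(-6, 47797)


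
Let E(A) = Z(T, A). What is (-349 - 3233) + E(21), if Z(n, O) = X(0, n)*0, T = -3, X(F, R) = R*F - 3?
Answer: -3582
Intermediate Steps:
X(F, R) = -3 + F*R (X(F, R) = F*R - 3 = -3 + F*R)
Z(n, O) = 0 (Z(n, O) = (-3 + 0*n)*0 = (-3 + 0)*0 = -3*0 = 0)
E(A) = 0
(-349 - 3233) + E(21) = (-349 - 3233) + 0 = -3582 + 0 = -3582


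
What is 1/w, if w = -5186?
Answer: -1/5186 ≈ -0.00019283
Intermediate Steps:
1/w = 1/(-5186) = -1/5186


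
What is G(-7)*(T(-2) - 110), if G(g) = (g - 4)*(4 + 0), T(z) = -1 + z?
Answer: 4972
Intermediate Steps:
G(g) = -16 + 4*g (G(g) = (-4 + g)*4 = -16 + 4*g)
G(-7)*(T(-2) - 110) = (-16 + 4*(-7))*((-1 - 2) - 110) = (-16 - 28)*(-3 - 110) = -44*(-113) = 4972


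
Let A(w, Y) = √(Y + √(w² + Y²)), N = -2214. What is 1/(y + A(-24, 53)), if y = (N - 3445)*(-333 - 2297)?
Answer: 1/(14883170 + √(53 + √3385)) ≈ 6.7190e-8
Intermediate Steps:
y = 14883170 (y = (-2214 - 3445)*(-333 - 2297) = -5659*(-2630) = 14883170)
A(w, Y) = √(Y + √(Y² + w²))
1/(y + A(-24, 53)) = 1/(14883170 + √(53 + √(53² + (-24)²))) = 1/(14883170 + √(53 + √(2809 + 576))) = 1/(14883170 + √(53 + √3385))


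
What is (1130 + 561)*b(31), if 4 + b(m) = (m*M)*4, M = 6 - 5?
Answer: 202920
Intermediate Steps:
M = 1
b(m) = -4 + 4*m (b(m) = -4 + (m*1)*4 = -4 + m*4 = -4 + 4*m)
(1130 + 561)*b(31) = (1130 + 561)*(-4 + 4*31) = 1691*(-4 + 124) = 1691*120 = 202920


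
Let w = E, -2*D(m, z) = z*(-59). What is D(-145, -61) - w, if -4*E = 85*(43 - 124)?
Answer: -14083/4 ≈ -3520.8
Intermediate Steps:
E = 6885/4 (E = -85*(43 - 124)/4 = -85*(-81)/4 = -¼*(-6885) = 6885/4 ≈ 1721.3)
D(m, z) = 59*z/2 (D(m, z) = -z*(-59)/2 = -(-59)*z/2 = 59*z/2)
w = 6885/4 ≈ 1721.3
D(-145, -61) - w = (59/2)*(-61) - 1*6885/4 = -3599/2 - 6885/4 = -14083/4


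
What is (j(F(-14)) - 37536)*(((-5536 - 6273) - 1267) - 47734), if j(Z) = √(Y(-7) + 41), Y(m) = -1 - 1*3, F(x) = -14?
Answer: 2282564160 - 60810*√37 ≈ 2.2822e+9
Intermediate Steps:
Y(m) = -4 (Y(m) = -1 - 3 = -4)
j(Z) = √37 (j(Z) = √(-4 + 41) = √37)
(j(F(-14)) - 37536)*(((-5536 - 6273) - 1267) - 47734) = (√37 - 37536)*(((-5536 - 6273) - 1267) - 47734) = (-37536 + √37)*((-11809 - 1267) - 47734) = (-37536 + √37)*(-13076 - 47734) = (-37536 + √37)*(-60810) = 2282564160 - 60810*√37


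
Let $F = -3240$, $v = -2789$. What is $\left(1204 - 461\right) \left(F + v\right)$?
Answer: $-4479547$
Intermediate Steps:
$\left(1204 - 461\right) \left(F + v\right) = \left(1204 - 461\right) \left(-3240 - 2789\right) = 743 \left(-6029\right) = -4479547$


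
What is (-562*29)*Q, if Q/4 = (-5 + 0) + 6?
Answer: -65192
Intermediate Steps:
Q = 4 (Q = 4*((-5 + 0) + 6) = 4*(-5 + 6) = 4*1 = 4)
(-562*29)*Q = -562*29*4 = -16298*4 = -65192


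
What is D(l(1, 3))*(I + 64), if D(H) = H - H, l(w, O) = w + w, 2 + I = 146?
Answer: 0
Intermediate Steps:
I = 144 (I = -2 + 146 = 144)
l(w, O) = 2*w
D(H) = 0
D(l(1, 3))*(I + 64) = 0*(144 + 64) = 0*208 = 0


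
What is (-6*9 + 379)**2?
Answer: 105625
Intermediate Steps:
(-6*9 + 379)**2 = (-54 + 379)**2 = 325**2 = 105625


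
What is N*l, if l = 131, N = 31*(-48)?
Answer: -194928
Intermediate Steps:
N = -1488
N*l = -1488*131 = -194928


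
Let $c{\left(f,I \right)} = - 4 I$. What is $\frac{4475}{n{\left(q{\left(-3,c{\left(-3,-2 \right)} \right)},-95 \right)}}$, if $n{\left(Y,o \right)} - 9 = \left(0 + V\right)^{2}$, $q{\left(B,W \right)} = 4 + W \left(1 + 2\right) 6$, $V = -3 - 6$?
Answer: $\frac{895}{18} \approx 49.722$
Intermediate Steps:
$V = -9$ ($V = -3 - 6 = -9$)
$q{\left(B,W \right)} = 4 + 18 W$ ($q{\left(B,W \right)} = 4 + W 3 \cdot 6 = 4 + W 18 = 4 + 18 W$)
$n{\left(Y,o \right)} = 90$ ($n{\left(Y,o \right)} = 9 + \left(0 - 9\right)^{2} = 9 + \left(-9\right)^{2} = 9 + 81 = 90$)
$\frac{4475}{n{\left(q{\left(-3,c{\left(-3,-2 \right)} \right)},-95 \right)}} = \frac{4475}{90} = 4475 \cdot \frac{1}{90} = \frac{895}{18}$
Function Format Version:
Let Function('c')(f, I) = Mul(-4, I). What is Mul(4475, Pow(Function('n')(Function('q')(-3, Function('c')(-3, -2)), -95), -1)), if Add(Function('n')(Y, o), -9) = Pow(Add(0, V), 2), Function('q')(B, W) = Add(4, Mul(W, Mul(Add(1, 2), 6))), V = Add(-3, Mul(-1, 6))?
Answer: Rational(895, 18) ≈ 49.722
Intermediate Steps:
V = -9 (V = Add(-3, -6) = -9)
Function('q')(B, W) = Add(4, Mul(18, W)) (Function('q')(B, W) = Add(4, Mul(W, Mul(3, 6))) = Add(4, Mul(W, 18)) = Add(4, Mul(18, W)))
Function('n')(Y, o) = 90 (Function('n')(Y, o) = Add(9, Pow(Add(0, -9), 2)) = Add(9, Pow(-9, 2)) = Add(9, 81) = 90)
Mul(4475, Pow(Function('n')(Function('q')(-3, Function('c')(-3, -2)), -95), -1)) = Mul(4475, Pow(90, -1)) = Mul(4475, Rational(1, 90)) = Rational(895, 18)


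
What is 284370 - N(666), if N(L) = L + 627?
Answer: 283077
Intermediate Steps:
N(L) = 627 + L
284370 - N(666) = 284370 - (627 + 666) = 284370 - 1*1293 = 284370 - 1293 = 283077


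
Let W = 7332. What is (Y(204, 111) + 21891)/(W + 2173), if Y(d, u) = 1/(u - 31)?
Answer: 1751281/760400 ≈ 2.3031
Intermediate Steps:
Y(d, u) = 1/(-31 + u)
(Y(204, 111) + 21891)/(W + 2173) = (1/(-31 + 111) + 21891)/(7332 + 2173) = (1/80 + 21891)/9505 = (1/80 + 21891)*(1/9505) = (1751281/80)*(1/9505) = 1751281/760400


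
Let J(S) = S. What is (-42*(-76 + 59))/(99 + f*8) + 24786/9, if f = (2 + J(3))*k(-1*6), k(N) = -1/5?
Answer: 35904/13 ≈ 2761.8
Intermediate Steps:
k(N) = -⅕ (k(N) = -1*⅕ = -⅕)
f = -1 (f = (2 + 3)*(-⅕) = 5*(-⅕) = -1)
(-42*(-76 + 59))/(99 + f*8) + 24786/9 = (-42*(-76 + 59))/(99 - 1*8) + 24786/9 = (-42*(-17))/(99 - 8) + 24786*(⅑) = 714/91 + 2754 = 714*(1/91) + 2754 = 102/13 + 2754 = 35904/13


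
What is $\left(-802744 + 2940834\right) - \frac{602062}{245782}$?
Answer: $\frac{262751717159}{122891} \approx 2.1381 \cdot 10^{6}$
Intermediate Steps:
$\left(-802744 + 2940834\right) - \frac{602062}{245782} = 2138090 - \frac{301031}{122891} = \frac{262751717159}{122891}$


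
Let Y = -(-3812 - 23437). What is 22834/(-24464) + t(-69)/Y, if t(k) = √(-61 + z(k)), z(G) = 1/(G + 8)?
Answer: -11417/12232 + I*√227042/1662189 ≈ -0.93337 + 0.00028666*I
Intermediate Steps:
Y = 27249 (Y = -1*(-27249) = 27249)
z(G) = 1/(8 + G)
t(k) = √(-61 + 1/(8 + k))
22834/(-24464) + t(-69)/Y = 22834/(-24464) + √((-487 - 61*(-69))/(8 - 69))/27249 = 22834*(-1/24464) + √((-487 + 4209)/(-61))*(1/27249) = -11417/12232 + √(-1/61*3722)*(1/27249) = -11417/12232 + √(-3722/61)*(1/27249) = -11417/12232 + (I*√227042/61)*(1/27249) = -11417/12232 + I*√227042/1662189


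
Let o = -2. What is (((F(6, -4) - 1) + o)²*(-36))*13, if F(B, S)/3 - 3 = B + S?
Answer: -67392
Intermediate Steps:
F(B, S) = 9 + 3*B + 3*S (F(B, S) = 9 + 3*(B + S) = 9 + (3*B + 3*S) = 9 + 3*B + 3*S)
(((F(6, -4) - 1) + o)²*(-36))*13 = ((((9 + 3*6 + 3*(-4)) - 1) - 2)²*(-36))*13 = ((((9 + 18 - 12) - 1) - 2)²*(-36))*13 = (((15 - 1) - 2)²*(-36))*13 = ((14 - 2)²*(-36))*13 = (12²*(-36))*13 = (144*(-36))*13 = -5184*13 = -67392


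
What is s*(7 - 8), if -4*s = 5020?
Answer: 1255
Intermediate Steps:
s = -1255 (s = -¼*5020 = -1255)
s*(7 - 8) = -1255*(7 - 8) = -1255*(-1) = 1255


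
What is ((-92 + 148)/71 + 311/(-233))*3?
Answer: -27099/16543 ≈ -1.6381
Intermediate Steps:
((-92 + 148)/71 + 311/(-233))*3 = (56*(1/71) + 311*(-1/233))*3 = (56/71 - 311/233)*3 = -9033/16543*3 = -27099/16543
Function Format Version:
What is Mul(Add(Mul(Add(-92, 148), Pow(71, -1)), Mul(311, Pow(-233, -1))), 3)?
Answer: Rational(-27099, 16543) ≈ -1.6381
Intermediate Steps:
Mul(Add(Mul(Add(-92, 148), Pow(71, -1)), Mul(311, Pow(-233, -1))), 3) = Mul(Add(Mul(56, Rational(1, 71)), Mul(311, Rational(-1, 233))), 3) = Mul(Add(Rational(56, 71), Rational(-311, 233)), 3) = Mul(Rational(-9033, 16543), 3) = Rational(-27099, 16543)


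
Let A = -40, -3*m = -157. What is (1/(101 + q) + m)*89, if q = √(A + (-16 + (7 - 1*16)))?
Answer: 47824595/10266 - 89*I*√65/10266 ≈ 4658.5 - 0.069895*I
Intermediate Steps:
m = 157/3 (m = -⅓*(-157) = 157/3 ≈ 52.333)
q = I*√65 (q = √(-40 + (-16 + (7 - 1*16))) = √(-40 + (-16 + (7 - 16))) = √(-40 + (-16 - 9)) = √(-40 - 25) = √(-65) = I*√65 ≈ 8.0623*I)
(1/(101 + q) + m)*89 = (1/(101 + I*√65) + 157/3)*89 = (157/3 + 1/(101 + I*√65))*89 = 13973/3 + 89/(101 + I*√65)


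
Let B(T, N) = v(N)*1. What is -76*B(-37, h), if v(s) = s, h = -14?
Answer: 1064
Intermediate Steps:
B(T, N) = N (B(T, N) = N*1 = N)
-76*B(-37, h) = -76*(-14) = 1064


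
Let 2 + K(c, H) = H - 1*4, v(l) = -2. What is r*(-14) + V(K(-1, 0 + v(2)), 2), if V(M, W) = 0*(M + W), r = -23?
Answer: 322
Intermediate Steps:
K(c, H) = -6 + H (K(c, H) = -2 + (H - 1*4) = -2 + (H - 4) = -2 + (-4 + H) = -6 + H)
V(M, W) = 0
r*(-14) + V(K(-1, 0 + v(2)), 2) = -23*(-14) + 0 = 322 + 0 = 322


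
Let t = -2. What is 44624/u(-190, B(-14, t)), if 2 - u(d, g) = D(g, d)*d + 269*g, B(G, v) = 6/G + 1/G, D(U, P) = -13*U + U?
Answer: 89248/2553 ≈ 34.958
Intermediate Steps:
D(U, P) = -12*U
B(G, v) = 7/G (B(G, v) = 6/G + 1/G = 7/G)
u(d, g) = 2 - 269*g + 12*d*g (u(d, g) = 2 - ((-12*g)*d + 269*g) = 2 - (-12*d*g + 269*g) = 2 - (269*g - 12*d*g) = 2 + (-269*g + 12*d*g) = 2 - 269*g + 12*d*g)
44624/u(-190, B(-14, t)) = 44624/(2 - 1883/(-14) + 12*(-190)*(7/(-14))) = 44624/(2 - 1883*(-1)/14 + 12*(-190)*(7*(-1/14))) = 44624/(2 - 269*(-½) + 12*(-190)*(-½)) = 44624/(2 + 269/2 + 1140) = 44624/(2553/2) = 44624*(2/2553) = 89248/2553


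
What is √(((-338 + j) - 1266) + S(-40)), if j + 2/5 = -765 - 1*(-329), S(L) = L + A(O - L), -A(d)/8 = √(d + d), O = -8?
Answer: I*√53610/5 ≈ 46.308*I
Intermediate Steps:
A(d) = -8*√2*√d (A(d) = -8*√(d + d) = -8*√2*√d)
S(L) = L - 8*√2*√(-8 - L)
j = -2182/5 (j = -⅖ + (-765 - 1*(-329)) = -⅖ + (-765 + 329) = -⅖ - 436 = -2182/5 ≈ -436.40)
√(((-338 + j) - 1266) + S(-40)) = √(((-338 - 2182/5) - 1266) + (-40 - 8*√(-16 - 2*(-40)))) = √((-3872/5 - 1266) + (-40 - 8*√(-16 + 80))) = √(-10202/5 + (-40 - 8*√64)) = √(-10202/5 + (-40 - 8*8)) = √(-10202/5 + (-40 - 64)) = √(-10202/5 - 104) = √(-10722/5) = I*√53610/5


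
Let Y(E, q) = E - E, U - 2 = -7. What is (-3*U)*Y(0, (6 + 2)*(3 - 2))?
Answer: 0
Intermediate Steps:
U = -5 (U = 2 - 7 = -5)
Y(E, q) = 0
(-3*U)*Y(0, (6 + 2)*(3 - 2)) = -3*(-5)*0 = 15*0 = 0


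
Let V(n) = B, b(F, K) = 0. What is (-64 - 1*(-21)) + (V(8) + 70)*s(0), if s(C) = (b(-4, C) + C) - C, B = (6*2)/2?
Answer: -43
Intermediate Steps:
B = 6 (B = 12*(½) = 6)
V(n) = 6
s(C) = 0 (s(C) = (0 + C) - C = C - C = 0)
(-64 - 1*(-21)) + (V(8) + 70)*s(0) = (-64 - 1*(-21)) + (6 + 70)*0 = (-64 + 21) + 76*0 = -43 + 0 = -43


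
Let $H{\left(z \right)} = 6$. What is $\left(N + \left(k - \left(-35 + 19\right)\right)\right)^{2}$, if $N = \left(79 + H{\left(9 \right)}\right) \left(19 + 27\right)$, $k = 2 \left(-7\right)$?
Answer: $15303744$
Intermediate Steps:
$k = -14$
$N = 3910$ ($N = \left(79 + 6\right) \left(19 + 27\right) = 85 \cdot 46 = 3910$)
$\left(N + \left(k - \left(-35 + 19\right)\right)\right)^{2} = \left(3910 - -2\right)^{2} = \left(3910 + \left(-14 + 16\right)\right)^{2} = \left(3910 + 2\right)^{2} = 3912^{2} = 15303744$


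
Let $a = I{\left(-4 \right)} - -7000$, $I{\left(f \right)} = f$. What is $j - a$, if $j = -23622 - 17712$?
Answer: $-48330$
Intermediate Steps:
$j = -41334$
$a = 6996$ ($a = -4 - -7000 = -4 + 7000 = 6996$)
$j - a = -41334 - 6996 = -48330$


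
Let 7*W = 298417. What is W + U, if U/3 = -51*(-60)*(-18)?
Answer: -122609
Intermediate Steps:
W = 42631 (W = (⅐)*298417 = 42631)
U = -165240 (U = 3*(-51*(-60)*(-18)) = 3*(3060*(-18)) = 3*(-55080) = -165240)
W + U = 42631 - 165240 = -122609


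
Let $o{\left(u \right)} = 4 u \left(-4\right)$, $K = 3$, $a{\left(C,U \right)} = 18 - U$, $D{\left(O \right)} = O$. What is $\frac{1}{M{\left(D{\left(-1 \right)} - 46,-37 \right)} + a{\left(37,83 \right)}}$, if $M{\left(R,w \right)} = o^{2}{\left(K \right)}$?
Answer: $\frac{1}{2239} \approx 0.00044663$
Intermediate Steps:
$o{\left(u \right)} = - 16 u$
$M{\left(R,w \right)} = 2304$ ($M{\left(R,w \right)} = \left(\left(-16\right) 3\right)^{2} = \left(-48\right)^{2} = 2304$)
$\frac{1}{M{\left(D{\left(-1 \right)} - 46,-37 \right)} + a{\left(37,83 \right)}} = \frac{1}{2304 + \left(18 - 83\right)} = \frac{1}{2304 - 65} = \frac{1}{2239}$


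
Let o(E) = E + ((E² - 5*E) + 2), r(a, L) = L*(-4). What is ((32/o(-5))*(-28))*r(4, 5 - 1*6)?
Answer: -3584/47 ≈ -76.255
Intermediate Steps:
r(a, L) = -4*L
o(E) = 2 + E² - 4*E (o(E) = E + (2 + E² - 5*E) = 2 + E² - 4*E)
((32/o(-5))*(-28))*r(4, 5 - 1*6) = ((32/(2 + (-5)² - 4*(-5)))*(-28))*(-4*(5 - 1*6)) = ((32/(2 + 25 + 20))*(-28))*(-4*(5 - 6)) = ((32/47)*(-28))*(-4*(-1)) = ((32*(1/47))*(-28))*4 = ((32/47)*(-28))*4 = -896/47*4 = -3584/47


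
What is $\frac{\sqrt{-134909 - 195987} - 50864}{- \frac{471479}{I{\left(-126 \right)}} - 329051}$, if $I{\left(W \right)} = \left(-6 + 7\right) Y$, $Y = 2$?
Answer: $\frac{101728}{1129581} - \frac{8 i \sqrt{20681}}{1129581} \approx 0.090058 - 0.0010185 i$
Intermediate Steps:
$I{\left(W \right)} = 2$ ($I{\left(W \right)} = \left(-6 + 7\right) 2 = 1 \cdot 2 = 2$)
$\frac{\sqrt{-134909 - 195987} - 50864}{- \frac{471479}{I{\left(-126 \right)}} - 329051} = \frac{\sqrt{-134909 - 195987} - 50864}{- \frac{471479}{2} - 329051} = \frac{\sqrt{-330896} - 50864}{\left(-471479\right) \frac{1}{2} - 329051} = \frac{4 i \sqrt{20681} - 50864}{- \frac{471479}{2} - 329051} = \frac{-50864 + 4 i \sqrt{20681}}{- \frac{1129581}{2}} = \left(-50864 + 4 i \sqrt{20681}\right) \left(- \frac{2}{1129581}\right) = \frac{101728}{1129581} - \frac{8 i \sqrt{20681}}{1129581}$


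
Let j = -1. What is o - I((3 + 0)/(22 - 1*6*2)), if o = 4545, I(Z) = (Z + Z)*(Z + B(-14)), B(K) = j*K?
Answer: 226821/50 ≈ 4536.4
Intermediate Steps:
B(K) = -K
I(Z) = 2*Z*(14 + Z) (I(Z) = (Z + Z)*(Z - 1*(-14)) = (2*Z)*(Z + 14) = (2*Z)*(14 + Z) = 2*Z*(14 + Z))
o - I((3 + 0)/(22 - 1*6*2)) = 4545 - 2*(3 + 0)/(22 - 1*6*2)*(14 + (3 + 0)/(22 - 1*6*2)) = 4545 - 2*3/(22 - 6*2)*(14 + 3/(22 - 6*2)) = 4545 - 2*3/(22 - 12)*(14 + 3/(22 - 12)) = 4545 - 2*3/10*(14 + 3/10) = 4545 - 2*3*(⅒)*(14 + 3*(⅒)) = 4545 - 2*3*(14 + 3/10)/10 = 4545 - 2*3*143/(10*10) = 4545 - 1*429/50 = 4545 - 429/50 = 226821/50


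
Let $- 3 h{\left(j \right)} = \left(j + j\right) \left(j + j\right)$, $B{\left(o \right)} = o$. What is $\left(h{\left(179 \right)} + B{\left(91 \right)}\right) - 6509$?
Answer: $- \frac{147418}{3} \approx -49139.0$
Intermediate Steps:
$h{\left(j \right)} = - \frac{4 j^{2}}{3}$ ($h{\left(j \right)} = - \frac{\left(j + j\right) \left(j + j\right)}{3} = - \frac{2 j 2 j}{3} = - \frac{4 j^{2}}{3}$)
$\left(h{\left(179 \right)} + B{\left(91 \right)}\right) - 6509 = \left(- \frac{4 \cdot 179^{2}}{3} + 91\right) - 6509 = \left(\left(- \frac{4}{3}\right) 32041 + 91\right) - 6509 = \left(- \frac{128164}{3} + 91\right) - 6509 = - \frac{127891}{3} - 6509 = - \frac{147418}{3}$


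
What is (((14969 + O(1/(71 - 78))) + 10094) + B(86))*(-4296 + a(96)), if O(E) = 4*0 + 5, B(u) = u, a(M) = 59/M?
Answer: -5186213989/48 ≈ -1.0805e+8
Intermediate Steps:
O(E) = 5 (O(E) = 0 + 5 = 5)
(((14969 + O(1/(71 - 78))) + 10094) + B(86))*(-4296 + a(96)) = (((14969 + 5) + 10094) + 86)*(-4296 + 59/96) = ((14974 + 10094) + 86)*(-4296 + 59*(1/96)) = (25068 + 86)*(-4296 + 59/96) = 25154*(-412357/96) = -5186213989/48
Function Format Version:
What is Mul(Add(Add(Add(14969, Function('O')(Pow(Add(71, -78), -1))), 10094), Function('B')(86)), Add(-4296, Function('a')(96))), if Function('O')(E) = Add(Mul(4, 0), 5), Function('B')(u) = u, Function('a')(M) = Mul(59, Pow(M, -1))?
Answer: Rational(-5186213989, 48) ≈ -1.0805e+8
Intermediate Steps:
Function('O')(E) = 5 (Function('O')(E) = Add(0, 5) = 5)
Mul(Add(Add(Add(14969, Function('O')(Pow(Add(71, -78), -1))), 10094), Function('B')(86)), Add(-4296, Function('a')(96))) = Mul(Add(Add(Add(14969, 5), 10094), 86), Add(-4296, Mul(59, Pow(96, -1)))) = Mul(Add(Add(14974, 10094), 86), Add(-4296, Mul(59, Rational(1, 96)))) = Mul(Add(25068, 86), Add(-4296, Rational(59, 96))) = Mul(25154, Rational(-412357, 96)) = Rational(-5186213989, 48)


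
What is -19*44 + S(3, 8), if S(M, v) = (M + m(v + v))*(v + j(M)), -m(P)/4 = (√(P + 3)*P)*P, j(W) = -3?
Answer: -821 - 5120*√19 ≈ -23139.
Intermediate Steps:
m(P) = -4*P²*√(3 + P) (m(P) = -4*√(P + 3)*P*P = -4*√(3 + P)*P*P = -4*P*√(3 + P)*P = -4*P²*√(3 + P))
S(M, v) = (-3 + v)*(M - 16*v²*√(3 + 2*v)) (S(M, v) = (M - 4*(v + v)²*√(3 + (v + v)))*(v - 3) = (M - 4*(2*v)²*√(3 + 2*v))*(-3 + v) = (M - 4*4*v²*√(3 + 2*v))*(-3 + v) = (M - 16*v²*√(3 + 2*v))*(-3 + v) = (-3 + v)*(M - 16*v²*√(3 + 2*v)))
-19*44 + S(3, 8) = -19*44 + (-3*3 + 3*8 - 16*8³*√(3 + 2*8) + 48*8²*√(3 + 2*8)) = -836 + (-9 + 24 - 16*512*√(3 + 16) + 48*64*√(3 + 16)) = -836 + (-9 + 24 - 16*512*√19 + 48*64*√19) = -836 + (-9 + 24 - 8192*√19 + 3072*√19) = -836 + (15 - 5120*√19) = -821 - 5120*√19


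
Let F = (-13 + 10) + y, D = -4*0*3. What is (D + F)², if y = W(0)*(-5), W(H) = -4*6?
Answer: 13689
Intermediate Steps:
W(H) = -24
y = 120 (y = -24*(-5) = 120)
D = 0 (D = 0*3 = 0)
F = 117 (F = (-13 + 10) + 120 = -3 + 120 = 117)
(D + F)² = (0 + 117)² = 117² = 13689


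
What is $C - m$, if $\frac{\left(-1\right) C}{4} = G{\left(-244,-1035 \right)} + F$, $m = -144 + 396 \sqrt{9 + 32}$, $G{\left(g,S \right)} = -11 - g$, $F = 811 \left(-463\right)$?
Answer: $1501184 - 396 \sqrt{41} \approx 1.4986 \cdot 10^{6}$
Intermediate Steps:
$F = -375493$
$m = -144 + 396 \sqrt{41} \approx 2391.6$
$C = 1501040$ ($C = - 4 \left(\left(-11 - -244\right) - 375493\right) = - 4 \left(\left(-11 + 244\right) - 375493\right) = - 4 \left(233 - 375493\right) = \left(-4\right) \left(-375260\right) = 1501040$)
$C - m = 1501040 - \left(-144 + 396 \sqrt{41}\right) = 1501040 + \left(144 - 396 \sqrt{41}\right) = 1501184 - 396 \sqrt{41}$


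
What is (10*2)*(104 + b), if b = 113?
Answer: 4340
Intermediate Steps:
(10*2)*(104 + b) = (10*2)*(104 + 113) = 20*217 = 4340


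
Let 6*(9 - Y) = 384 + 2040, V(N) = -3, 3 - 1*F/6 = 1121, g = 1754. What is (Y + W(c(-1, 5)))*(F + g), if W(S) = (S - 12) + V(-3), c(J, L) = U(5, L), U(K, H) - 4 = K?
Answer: 1986554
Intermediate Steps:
U(K, H) = 4 + K
F = -6708 (F = 18 - 6*1121 = 18 - 6726 = -6708)
c(J, L) = 9 (c(J, L) = 4 + 5 = 9)
Y = -395 (Y = 9 - (384 + 2040)/6 = 9 - 1/6*2424 = 9 - 404 = -395)
W(S) = -15 + S (W(S) = (S - 12) - 3 = (-12 + S) - 3 = -15 + S)
(Y + W(c(-1, 5)))*(F + g) = (-395 + (-15 + 9))*(-6708 + 1754) = (-395 - 6)*(-4954) = -401*(-4954) = 1986554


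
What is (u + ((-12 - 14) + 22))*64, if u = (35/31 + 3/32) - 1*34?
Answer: -72966/31 ≈ -2353.7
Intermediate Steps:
u = -32515/992 (u = (35*(1/31) + 3*(1/32)) - 34 = (35/31 + 3/32) - 34 = 1213/992 - 34 = -32515/992 ≈ -32.777)
(u + ((-12 - 14) + 22))*64 = (-32515/992 + ((-12 - 14) + 22))*64 = (-32515/992 + (-26 + 22))*64 = (-32515/992 - 4)*64 = -36483/992*64 = -72966/31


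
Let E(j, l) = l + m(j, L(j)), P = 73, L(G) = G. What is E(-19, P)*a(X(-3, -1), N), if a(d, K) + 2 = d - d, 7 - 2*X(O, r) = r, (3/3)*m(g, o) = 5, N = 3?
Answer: -156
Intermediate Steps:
m(g, o) = 5
X(O, r) = 7/2 - r/2
a(d, K) = -2 (a(d, K) = -2 + (d - d) = -2 + 0 = -2)
E(j, l) = 5 + l (E(j, l) = l + 5 = 5 + l)
E(-19, P)*a(X(-3, -1), N) = (5 + 73)*(-2) = 78*(-2) = -156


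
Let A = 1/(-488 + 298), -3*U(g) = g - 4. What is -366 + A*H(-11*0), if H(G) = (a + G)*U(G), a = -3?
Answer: -34768/95 ≈ -365.98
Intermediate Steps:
U(g) = 4/3 - g/3 (U(g) = -(g - 4)/3 = -(-4 + g)/3 = 4/3 - g/3)
H(G) = (-3 + G)*(4/3 - G/3)
A = -1/190 (A = 1/(-190) = -1/190 ≈ -0.0052632)
-366 + A*H(-11*0) = -366 - (-1)*(-4 - 11*0)*(-3 - 11*0)/570 = -366 - (-1)*(-4 + 0)*(-3 + 0)/570 = -366 - (-1)*(-4)*(-3)/570 = -366 - 1/190*(-4) = -366 + 2/95 = -34768/95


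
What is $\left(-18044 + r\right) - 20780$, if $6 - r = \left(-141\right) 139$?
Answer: $-19219$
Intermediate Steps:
$r = 19605$ ($r = 6 - \left(-141\right) 139 = 6 - -19599 = 6 + 19599 = 19605$)
$\left(-18044 + r\right) - 20780 = \left(-18044 + 19605\right) - 20780 = 1561 - 20780 = -19219$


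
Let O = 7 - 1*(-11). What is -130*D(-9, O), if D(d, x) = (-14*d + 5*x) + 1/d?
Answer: -252590/9 ≈ -28066.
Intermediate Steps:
O = 18 (O = 7 + 11 = 18)
D(d, x) = 1/d - 14*d + 5*x
-130*D(-9, O) = -130*(1/(-9) - 14*(-9) + 5*18) = -130*(-⅑ + 126 + 90) = -130*1943/9 = -252590/9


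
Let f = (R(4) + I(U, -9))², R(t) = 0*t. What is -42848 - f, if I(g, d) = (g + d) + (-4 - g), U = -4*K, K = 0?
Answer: -43017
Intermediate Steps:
U = 0 (U = -4*0 = 0)
I(g, d) = -4 + d (I(g, d) = (d + g) + (-4 - g) = -4 + d)
R(t) = 0
f = 169 (f = (0 + (-4 - 9))² = (0 - 13)² = (-13)² = 169)
-42848 - f = -42848 - 1*169 = -42848 - 169 = -43017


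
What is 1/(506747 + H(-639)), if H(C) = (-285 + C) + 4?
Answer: 1/505827 ≈ 1.9770e-6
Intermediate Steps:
H(C) = -281 + C
1/(506747 + H(-639)) = 1/(506747 + (-281 - 639)) = 1/(506747 - 920) = 1/505827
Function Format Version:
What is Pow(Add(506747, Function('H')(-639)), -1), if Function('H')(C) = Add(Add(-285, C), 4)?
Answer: Rational(1, 505827) ≈ 1.9770e-6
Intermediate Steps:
Function('H')(C) = Add(-281, C)
Pow(Add(506747, Function('H')(-639)), -1) = Pow(Add(506747, Add(-281, -639)), -1) = Pow(Add(506747, -920), -1) = Pow(505827, -1) = Rational(1, 505827)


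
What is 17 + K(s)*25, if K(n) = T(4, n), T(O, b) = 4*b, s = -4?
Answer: -383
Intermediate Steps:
K(n) = 4*n
17 + K(s)*25 = 17 + (4*(-4))*25 = 17 - 16*25 = 17 - 400 = -383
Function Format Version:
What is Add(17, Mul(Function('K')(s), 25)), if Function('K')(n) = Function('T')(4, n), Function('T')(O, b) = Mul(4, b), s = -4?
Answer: -383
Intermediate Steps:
Function('K')(n) = Mul(4, n)
Add(17, Mul(Function('K')(s), 25)) = Add(17, Mul(Mul(4, -4), 25)) = Add(17, Mul(-16, 25)) = Add(17, -400) = -383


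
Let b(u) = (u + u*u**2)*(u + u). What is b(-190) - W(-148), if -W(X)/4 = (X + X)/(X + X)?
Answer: 2606492204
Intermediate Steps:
W(X) = -4 (W(X) = -4*(X + X)/(X + X) = -4*2*X/(2*X) = -4*2*X*1/(2*X) = -4*1 = -4)
b(u) = 2*u*(u + u**3) (b(u) = (u + u**3)*(2*u) = 2*u*(u + u**3))
b(-190) - W(-148) = 2*(-190)**2*(1 + (-190)**2) - 1*(-4) = 2*36100*(1 + 36100) + 4 = 2*36100*36101 + 4 = 2606492200 + 4 = 2606492204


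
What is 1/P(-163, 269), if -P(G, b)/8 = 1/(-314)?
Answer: 157/4 ≈ 39.250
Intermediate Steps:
P(G, b) = 4/157 (P(G, b) = -8/(-314) = -8*(-1/314) = 4/157)
1/P(-163, 269) = 1/(4/157) = 157/4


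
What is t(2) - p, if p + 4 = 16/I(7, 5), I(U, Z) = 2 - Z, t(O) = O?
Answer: 34/3 ≈ 11.333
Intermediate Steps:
p = -28/3 (p = -4 + 16/(2 - 1*5) = -4 + 16/(2 - 5) = -4 + 16/(-3) = -4 + 16*(-⅓) = -4 - 16/3 = -28/3 ≈ -9.3333)
t(2) - p = 2 - 1*(-28/3) = 2 + 28/3 = 34/3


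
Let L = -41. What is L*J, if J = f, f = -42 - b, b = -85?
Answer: -1763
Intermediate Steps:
f = 43 (f = -42 - 1*(-85) = -42 + 85 = 43)
J = 43
L*J = -41*43 = -1763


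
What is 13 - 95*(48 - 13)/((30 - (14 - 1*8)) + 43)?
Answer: -2454/67 ≈ -36.627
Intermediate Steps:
13 - 95*(48 - 13)/((30 - (14 - 1*8)) + 43) = 13 - 3325/((30 - (14 - 8)) + 43) = 13 - 3325/((30 - 1*6) + 43) = 13 - 3325/((30 - 6) + 43) = 13 - 3325/(24 + 43) = 13 - 3325/67 = -2454/67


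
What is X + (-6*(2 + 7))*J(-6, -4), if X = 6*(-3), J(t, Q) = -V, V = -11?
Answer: -612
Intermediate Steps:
J(t, Q) = 11 (J(t, Q) = -1*(-11) = 11)
X = -18
X + (-6*(2 + 7))*J(-6, -4) = -18 - 6*(2 + 7)*11 = -18 - 6*9*11 = -18 - 54*11 = -18 - 594 = -612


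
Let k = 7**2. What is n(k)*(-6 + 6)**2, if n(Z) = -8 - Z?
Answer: 0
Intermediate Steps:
k = 49
n(k)*(-6 + 6)**2 = (-8 - 1*49)*(-6 + 6)**2 = (-8 - 49)*0**2 = -57*0 = 0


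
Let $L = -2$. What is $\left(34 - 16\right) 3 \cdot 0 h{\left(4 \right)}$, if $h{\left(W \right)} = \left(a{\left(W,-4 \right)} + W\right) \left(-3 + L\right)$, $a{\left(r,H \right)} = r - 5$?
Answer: $0$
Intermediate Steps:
$a{\left(r,H \right)} = -5 + r$ ($a{\left(r,H \right)} = r - 5 = -5 + r$)
$h{\left(W \right)} = 25 - 10 W$ ($h{\left(W \right)} = \left(\left(-5 + W\right) + W\right) \left(-3 - 2\right) = \left(-5 + 2 W\right) \left(-5\right) = 25 - 10 W$)
$\left(34 - 16\right) 3 \cdot 0 h{\left(4 \right)} = \left(34 - 16\right) 3 \cdot 0 \left(25 - 40\right) = 18 \cdot 0 \left(25 - 40\right) = 18 \cdot 0 \left(-15\right) = 18 \cdot 0 = 0$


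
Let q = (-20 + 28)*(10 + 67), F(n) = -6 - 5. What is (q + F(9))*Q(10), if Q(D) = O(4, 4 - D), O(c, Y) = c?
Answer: 2420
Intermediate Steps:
Q(D) = 4
F(n) = -11
q = 616 (q = 8*77 = 616)
(q + F(9))*Q(10) = (616 - 11)*4 = 605*4 = 2420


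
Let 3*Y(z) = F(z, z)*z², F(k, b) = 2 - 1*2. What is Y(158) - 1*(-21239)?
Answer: 21239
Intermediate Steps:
F(k, b) = 0 (F(k, b) = 2 - 2 = 0)
Y(z) = 0 (Y(z) = (0*z²)/3 = (⅓)*0 = 0)
Y(158) - 1*(-21239) = 0 - 1*(-21239) = 0 + 21239 = 21239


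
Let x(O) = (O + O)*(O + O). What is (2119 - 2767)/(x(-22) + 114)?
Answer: -324/1025 ≈ -0.31610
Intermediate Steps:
x(O) = 4*O**2 (x(O) = (2*O)*(2*O) = 4*O**2)
(2119 - 2767)/(x(-22) + 114) = (2119 - 2767)/(4*(-22)**2 + 114) = -648/(4*484 + 114) = -648/(1936 + 114) = -648/2050 = -648*1/2050 = -324/1025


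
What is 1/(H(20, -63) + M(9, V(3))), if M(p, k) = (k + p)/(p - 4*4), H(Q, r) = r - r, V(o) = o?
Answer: -7/12 ≈ -0.58333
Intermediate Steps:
H(Q, r) = 0
M(p, k) = (k + p)/(-16 + p) (M(p, k) = (k + p)/(p - 16) = (k + p)/(-16 + p))
1/(H(20, -63) + M(9, V(3))) = 1/(0 + (3 + 9)/(-16 + 9)) = 1/(0 + 12/(-7)) = 1/(0 - 1/7*12) = 1/(0 - 12/7) = 1/(-12/7) = -7/12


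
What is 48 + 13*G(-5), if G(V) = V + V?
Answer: -82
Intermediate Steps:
G(V) = 2*V
48 + 13*G(-5) = 48 + 13*(2*(-5)) = 48 + 13*(-10) = 48 - 130 = -82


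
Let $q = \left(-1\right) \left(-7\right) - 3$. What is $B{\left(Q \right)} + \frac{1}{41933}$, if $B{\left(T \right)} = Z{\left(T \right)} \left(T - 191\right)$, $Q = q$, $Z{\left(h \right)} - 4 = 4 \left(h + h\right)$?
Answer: $- \frac{282292955}{41933} \approx -6732.0$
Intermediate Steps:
$q = 4$ ($q = 7 - 3 = 4$)
$Z{\left(h \right)} = 4 + 8 h$ ($Z{\left(h \right)} = 4 + 4 \left(h + h\right) = 4 + 4 \cdot 2 h = 4 + 8 h$)
$Q = 4$
$B{\left(T \right)} = \left(-191 + T\right) \left(4 + 8 T\right)$ ($B{\left(T \right)} = \left(4 + 8 T\right) \left(T - 191\right) = \left(4 + 8 T\right) \left(-191 + T\right) = \left(-191 + T\right) \left(4 + 8 T\right)$)
$B{\left(Q \right)} + \frac{1}{41933} = 4 \left(1 + 2 \cdot 4\right) \left(-191 + 4\right) + \frac{1}{41933} = 4 \left(1 + 8\right) \left(-187\right) + \frac{1}{41933} = 4 \cdot 9 \left(-187\right) + \frac{1}{41933} = -6732 + \frac{1}{41933} = - \frac{282292955}{41933}$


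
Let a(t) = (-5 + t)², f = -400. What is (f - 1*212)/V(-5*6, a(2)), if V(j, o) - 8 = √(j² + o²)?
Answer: 4896/917 - 1836*√109/917 ≈ -15.564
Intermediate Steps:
V(j, o) = 8 + √(j² + o²)
(f - 1*212)/V(-5*6, a(2)) = (-400 - 1*212)/(8 + √((-5*6)² + ((-5 + 2)²)²)) = (-400 - 212)/(8 + √((-30)² + ((-3)²)²)) = -612/(8 + √(900 + 9²)) = -612/(8 + √(900 + 81)) = -612/(8 + √981) = -612/(8 + 3*√109)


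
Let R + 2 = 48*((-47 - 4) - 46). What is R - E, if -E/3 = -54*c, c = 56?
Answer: -13730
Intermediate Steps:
E = 9072 (E = -(-162)*56 = -3*(-3024) = 9072)
R = -4658 (R = -2 + 48*((-47 - 4) - 46) = -2 + 48*(-51 - 46) = -2 + 48*(-97) = -2 - 4656 = -4658)
R - E = -4658 - 1*9072 = -4658 - 9072 = -13730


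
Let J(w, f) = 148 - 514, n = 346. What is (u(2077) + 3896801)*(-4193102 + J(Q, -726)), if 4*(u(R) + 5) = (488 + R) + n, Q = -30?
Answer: -16344141124865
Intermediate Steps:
u(R) = 407/2 + R/4 (u(R) = -5 + ((488 + R) + 346)/4 = -5 + (834 + R)/4 = -5 + (417/2 + R/4) = 407/2 + R/4)
J(w, f) = -366
(u(2077) + 3896801)*(-4193102 + J(Q, -726)) = ((407/2 + (¼)*2077) + 3896801)*(-4193102 - 366) = ((407/2 + 2077/4) + 3896801)*(-4193468) = (2891/4 + 3896801)*(-4193468) = (15590095/4)*(-4193468) = -16344141124865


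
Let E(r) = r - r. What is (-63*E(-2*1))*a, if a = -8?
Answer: 0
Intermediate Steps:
E(r) = 0
(-63*E(-2*1))*a = -63*0*(-8) = 0*(-8) = 0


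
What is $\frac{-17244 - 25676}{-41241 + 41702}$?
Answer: $- \frac{42920}{461} \approx -93.102$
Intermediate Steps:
$\frac{-17244 - 25676}{-41241 + 41702} = \frac{-17244 - 25676}{461} = \left(-42920\right) \frac{1}{461} = - \frac{42920}{461}$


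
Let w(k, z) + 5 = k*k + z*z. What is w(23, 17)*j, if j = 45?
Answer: 36585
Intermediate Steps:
w(k, z) = -5 + k**2 + z**2 (w(k, z) = -5 + (k*k + z*z) = -5 + (k**2 + z**2) = -5 + k**2 + z**2)
w(23, 17)*j = (-5 + 23**2 + 17**2)*45 = (-5 + 529 + 289)*45 = 813*45 = 36585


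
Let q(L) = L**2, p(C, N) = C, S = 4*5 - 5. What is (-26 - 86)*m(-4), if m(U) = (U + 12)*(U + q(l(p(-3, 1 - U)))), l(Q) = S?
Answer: -198016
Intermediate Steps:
S = 15 (S = 20 - 5 = 15)
l(Q) = 15
m(U) = (12 + U)*(225 + U) (m(U) = (U + 12)*(U + 15**2) = (12 + U)*(U + 225) = (12 + U)*(225 + U))
(-26 - 86)*m(-4) = (-26 - 86)*(2700 + (-4)**2 + 237*(-4)) = -112*(2700 + 16 - 948) = -112*1768 = -198016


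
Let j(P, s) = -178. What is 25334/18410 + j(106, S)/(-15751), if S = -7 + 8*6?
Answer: 201156407/144987955 ≈ 1.3874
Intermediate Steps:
S = 41 (S = -7 + 48 = 41)
25334/18410 + j(106, S)/(-15751) = 25334/18410 - 178/(-15751) = 25334*(1/18410) - 178*(-1/15751) = 12667/9205 + 178/15751 = 201156407/144987955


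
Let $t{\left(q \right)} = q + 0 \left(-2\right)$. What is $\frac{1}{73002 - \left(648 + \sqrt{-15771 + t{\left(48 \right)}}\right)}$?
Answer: $\frac{24118}{1745039013} + \frac{i \sqrt{1747}}{1745039013} \approx 1.3821 \cdot 10^{-5} + 2.3952 \cdot 10^{-8} i$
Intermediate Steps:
$t{\left(q \right)} = q$ ($t{\left(q \right)} = q + 0 = q$)
$\frac{1}{73002 - \left(648 + \sqrt{-15771 + t{\left(48 \right)}}\right)} = \frac{1}{73002 + \left(\left(90 - 738\right) - \sqrt{-15771 + 48}\right)} = \frac{1}{73002 + \left(\left(90 - 738\right) - \sqrt{-15723}\right)} = \frac{1}{73002 - \left(648 + 3 i \sqrt{1747}\right)} = \frac{1}{72354 - 3 i \sqrt{1747}}$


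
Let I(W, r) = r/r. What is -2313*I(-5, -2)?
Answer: -2313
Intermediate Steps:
I(W, r) = 1
-2313*I(-5, -2) = -2313*1 = -2313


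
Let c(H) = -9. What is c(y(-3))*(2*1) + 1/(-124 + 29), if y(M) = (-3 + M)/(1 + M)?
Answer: -1711/95 ≈ -18.011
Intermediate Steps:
y(M) = (-3 + M)/(1 + M)
c(y(-3))*(2*1) + 1/(-124 + 29) = -18 + 1/(-124 + 29) = -9*2 + 1/(-95) = -18 - 1/95 = -1711/95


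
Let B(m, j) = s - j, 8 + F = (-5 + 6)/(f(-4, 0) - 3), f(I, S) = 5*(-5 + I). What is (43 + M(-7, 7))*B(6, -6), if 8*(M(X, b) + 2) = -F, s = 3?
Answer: 48387/128 ≈ 378.02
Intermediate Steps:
f(I, S) = -25 + 5*I
F = -385/48 (F = -8 + (-5 + 6)/((-25 + 5*(-4)) - 3) = -8 + 1/((-25 - 20) - 3) = -8 + 1/(-45 - 3) = -8 + 1/(-48) = -8 + 1*(-1/48) = -8 - 1/48 = -385/48 ≈ -8.0208)
M(X, b) = -383/384 (M(X, b) = -2 + (-1*(-385/48))/8 = -2 + (⅛)*(385/48) = -2 + 385/384 = -383/384)
B(m, j) = 3 - j
(43 + M(-7, 7))*B(6, -6) = (43 - 383/384)*(3 - 1*(-6)) = 16129*(3 + 6)/384 = (16129/384)*9 = 48387/128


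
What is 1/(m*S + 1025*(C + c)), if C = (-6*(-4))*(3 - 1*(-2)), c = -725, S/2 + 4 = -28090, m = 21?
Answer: -1/1800073 ≈ -5.5553e-7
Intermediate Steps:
S = -56188 (S = -8 + 2*(-28090) = -8 - 56180 = -56188)
C = 120 (C = 24*(3 + 2) = 24*5 = 120)
1/(m*S + 1025*(C + c)) = 1/(21*(-56188) + 1025*(120 - 725)) = 1/(-1179948 + 1025*(-605)) = 1/(-1179948 - 620125) = 1/(-1800073) = -1/1800073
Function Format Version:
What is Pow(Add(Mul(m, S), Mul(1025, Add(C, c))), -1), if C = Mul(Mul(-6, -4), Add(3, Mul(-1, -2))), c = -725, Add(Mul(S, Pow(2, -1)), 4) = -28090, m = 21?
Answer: Rational(-1, 1800073) ≈ -5.5553e-7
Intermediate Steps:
S = -56188 (S = Add(-8, Mul(2, -28090)) = Add(-8, -56180) = -56188)
C = 120 (C = Mul(24, Add(3, 2)) = Mul(24, 5) = 120)
Pow(Add(Mul(m, S), Mul(1025, Add(C, c))), -1) = Pow(Add(Mul(21, -56188), Mul(1025, Add(120, -725))), -1) = Pow(Add(-1179948, Mul(1025, -605)), -1) = Pow(Add(-1179948, -620125), -1) = Pow(-1800073, -1) = Rational(-1, 1800073)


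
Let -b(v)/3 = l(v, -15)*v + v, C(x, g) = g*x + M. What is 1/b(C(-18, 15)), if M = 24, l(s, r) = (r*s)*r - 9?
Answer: -1/40854204 ≈ -2.4477e-8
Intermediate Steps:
l(s, r) = -9 + s*r² (l(s, r) = s*r² - 9 = -9 + s*r²)
C(x, g) = 24 + g*x (C(x, g) = g*x + 24 = 24 + g*x)
b(v) = -3*v - 3*v*(-9 + 225*v) (b(v) = -3*((-9 + v*(-15)²)*v + v) = -3*((-9 + v*225)*v + v) = -3*((-9 + 225*v)*v + v) = -3*(v*(-9 + 225*v) + v) = -3*(v + v*(-9 + 225*v)) = -3*v - 3*v*(-9 + 225*v))
1/b(C(-18, 15)) = 1/(3*(24 + 15*(-18))*(8 - 225*(24 + 15*(-18)))) = 1/(3*(24 - 270)*(8 - 225*(24 - 270))) = 1/(3*(-246)*(8 - 225*(-246))) = 1/(3*(-246)*(8 + 55350)) = 1/(3*(-246)*55358) = 1/(-40854204) = -1/40854204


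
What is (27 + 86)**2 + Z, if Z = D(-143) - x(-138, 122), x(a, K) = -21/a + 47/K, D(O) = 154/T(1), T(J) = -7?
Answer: 17883287/1403 ≈ 12746.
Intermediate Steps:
D(O) = -22 (D(O) = 154/(-7) = 154*(-1/7) = -22)
Z = -31620/1403 (Z = -22 - (-21/(-138) + 47/122) = -22 - (-21*(-1/138) + 47*(1/122)) = -22 - (7/46 + 47/122) = -22 - 1*754/1403 = -22 - 754/1403 = -31620/1403 ≈ -22.537)
(27 + 86)**2 + Z = (27 + 86)**2 - 31620/1403 = 113**2 - 31620/1403 = 12769 - 31620/1403 = 17883287/1403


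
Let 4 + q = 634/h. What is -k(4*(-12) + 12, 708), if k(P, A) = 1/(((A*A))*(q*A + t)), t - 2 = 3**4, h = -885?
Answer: 5/8161079184 ≈ 6.1266e-10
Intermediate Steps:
t = 83 (t = 2 + 3**4 = 2 + 81 = 83)
q = -4174/885 (q = -4 + 634/(-885) = -4 + 634*(-1/885) = -4 - 634/885 = -4174/885 ≈ -4.7164)
k(P, A) = 1/(A**2*(83 - 4174*A/885)) (k(P, A) = 1/(((A*A))*(-4174*A/885 + 83)) = 1/((A**2)*(83 - 4174*A/885)) = 1/(A**2*(83 - 4174*A/885)))
-k(4*(-12) + 12, 708) = -(-885)/(708**2*(-73455 + 4174*708)) = -(-885)/(501264*(-73455 + 2955192)) = -(-885)/(501264*2881737) = -1*(-5/8161079184) = 5/8161079184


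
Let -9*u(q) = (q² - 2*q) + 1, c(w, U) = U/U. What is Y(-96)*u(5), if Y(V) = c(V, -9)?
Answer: -16/9 ≈ -1.7778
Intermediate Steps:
c(w, U) = 1
Y(V) = 1
u(q) = -⅑ - q²/9 + 2*q/9 (u(q) = -((q² - 2*q) + 1)/9 = -(1 + q² - 2*q)/9 = -⅑ - q²/9 + 2*q/9)
Y(-96)*u(5) = 1*(-⅑ - ⅑*5² + (2/9)*5) = 1*(-⅑ - ⅑*25 + 10/9) = 1*(-⅑ - 25/9 + 10/9) = 1*(-16/9) = -16/9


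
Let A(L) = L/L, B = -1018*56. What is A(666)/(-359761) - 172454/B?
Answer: 31021083243/10254627544 ≈ 3.0251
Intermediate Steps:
B = -57008
A(L) = 1
A(666)/(-359761) - 172454/B = 1/(-359761) - 172454/(-57008) = 1*(-1/359761) - 172454*(-1/57008) = -1/359761 + 86227/28504 = 31021083243/10254627544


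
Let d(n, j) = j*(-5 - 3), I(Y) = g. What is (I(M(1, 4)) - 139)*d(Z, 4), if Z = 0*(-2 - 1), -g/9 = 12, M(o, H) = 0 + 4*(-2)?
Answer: 7904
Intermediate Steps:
M(o, H) = -8 (M(o, H) = 0 - 8 = -8)
g = -108 (g = -9*12 = -108)
I(Y) = -108
Z = 0 (Z = 0*(-3) = 0)
d(n, j) = -8*j (d(n, j) = j*(-8) = -8*j)
(I(M(1, 4)) - 139)*d(Z, 4) = (-108 - 139)*(-8*4) = -247*(-32) = 7904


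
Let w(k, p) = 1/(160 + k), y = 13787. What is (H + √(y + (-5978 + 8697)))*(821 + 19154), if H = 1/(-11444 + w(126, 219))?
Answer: -5712850/3272983 + 59925*√1834 ≈ 2.5663e+6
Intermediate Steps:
H = -286/3272983 (H = 1/(-11444 + 1/(160 + 126)) = 1/(-11444 + 1/286) = 1/(-3272983/286) = -286/3272983 ≈ -8.7382e-5)
(H + √(y + (-5978 + 8697)))*(821 + 19154) = (-286/3272983 + √(13787 + (-5978 + 8697)))*(821 + 19154) = (-286/3272983 + √(13787 + 2719))*19975 = (-286/3272983 + √16506)*19975 = (-286/3272983 + 3*√1834)*19975 = -5712850/3272983 + 59925*√1834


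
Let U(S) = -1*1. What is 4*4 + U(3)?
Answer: 15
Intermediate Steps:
U(S) = -1
4*4 + U(3) = 4*4 - 1 = 16 - 1 = 15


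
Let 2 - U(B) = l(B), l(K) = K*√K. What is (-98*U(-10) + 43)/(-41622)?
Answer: 51/13874 + 70*I*√10/2973 ≈ 0.0036759 + 0.074457*I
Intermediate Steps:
l(K) = K^(3/2)
U(B) = 2 - B^(3/2)
(-98*U(-10) + 43)/(-41622) = (-98*(2 - (-10)^(3/2)) + 43)/(-41622) = (-98*(2 - (-10)*I*√10) + 43)*(-1/41622) = (-98*(2 + 10*I*√10) + 43)*(-1/41622) = ((-196 - 980*I*√10) + 43)*(-1/41622) = (-153 - 980*I*√10)*(-1/41622) = 51/13874 + 70*I*√10/2973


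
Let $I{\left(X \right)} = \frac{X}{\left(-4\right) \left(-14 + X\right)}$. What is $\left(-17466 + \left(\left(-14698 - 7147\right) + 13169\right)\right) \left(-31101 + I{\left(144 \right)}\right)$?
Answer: $\frac{52848222786}{65} \approx 8.1305 \cdot 10^{8}$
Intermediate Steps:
$I{\left(X \right)} = \frac{X}{56 - 4 X}$
$\left(-17466 + \left(\left(-14698 - 7147\right) + 13169\right)\right) \left(-31101 + I{\left(144 \right)}\right) = \left(-17466 + \left(\left(-14698 - 7147\right) + 13169\right)\right) \left(-31101 - \frac{144}{-56 + 4 \cdot 144}\right) = \left(-17466 + \left(-21845 + 13169\right)\right) \left(-31101 - \frac{144}{-56 + 576}\right) = \left(-17466 - 8676\right) \left(-31101 - \frac{144}{520}\right) = - 26142 \left(-31101 - 144 \cdot \frac{1}{520}\right) = - 26142 \left(-31101 - \frac{18}{65}\right) = \left(-26142\right) \left(- \frac{2021583}{65}\right) = \frac{52848222786}{65}$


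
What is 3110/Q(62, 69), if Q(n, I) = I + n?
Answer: 3110/131 ≈ 23.740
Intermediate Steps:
3110/Q(62, 69) = 3110/(69 + 62) = 3110/131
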